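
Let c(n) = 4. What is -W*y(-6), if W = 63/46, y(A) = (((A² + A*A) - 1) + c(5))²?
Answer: -354375/46 ≈ -7703.8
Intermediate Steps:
y(A) = (3 + 2*A²)² (y(A) = (((A² + A*A) - 1) + 4)² = (((A² + A²) - 1) + 4)² = ((2*A² - 1) + 4)² = ((-1 + 2*A²) + 4)² = (3 + 2*A²)²)
W = 63/46 (W = 63*(1/46) = 63/46 ≈ 1.3696)
-W*y(-6) = -63*(3 + 2*(-6)²)²/46 = -63*(3 + 2*36)²/46 = -63*(3 + 72)²/46 = -63*75²/46 = -63*5625/46 = -1*354375/46 = -354375/46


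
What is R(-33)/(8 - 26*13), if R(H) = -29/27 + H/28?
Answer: 1703/249480 ≈ 0.0068262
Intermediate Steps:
R(H) = -29/27 + H/28 (R(H) = -29*1/27 + H*(1/28) = -29/27 + H/28)
R(-33)/(8 - 26*13) = (-29/27 + (1/28)*(-33))/(8 - 26*13) = (-29/27 - 33/28)/(8 - 338) = -1703/756/(-330) = -1703/756*(-1/330) = 1703/249480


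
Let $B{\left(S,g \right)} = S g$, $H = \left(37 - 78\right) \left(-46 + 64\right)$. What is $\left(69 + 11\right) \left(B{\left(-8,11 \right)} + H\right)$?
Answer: $-66080$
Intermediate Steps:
$H = -738$ ($H = \left(-41\right) 18 = -738$)
$\left(69 + 11\right) \left(B{\left(-8,11 \right)} + H\right) = \left(69 + 11\right) \left(\left(-8\right) 11 - 738\right) = 80 \left(-88 - 738\right) = 80 \left(-826\right) = -66080$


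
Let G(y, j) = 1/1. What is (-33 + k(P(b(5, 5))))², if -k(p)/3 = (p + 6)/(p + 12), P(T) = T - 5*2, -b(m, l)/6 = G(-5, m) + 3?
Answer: 164025/121 ≈ 1355.6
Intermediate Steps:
G(y, j) = 1 (G(y, j) = 1*1 = 1)
b(m, l) = -24 (b(m, l) = -6*(1 + 3) = -6*4 = -24)
P(T) = -10 + T (P(T) = T - 10 = -10 + T)
k(p) = -3*(6 + p)/(12 + p) (k(p) = -3*(p + 6)/(p + 12) = -3*(6 + p)/(12 + p))
(-33 + k(P(b(5, 5))))² = (-33 + 3*(-6 - (-10 - 24))/(12 + (-10 - 24)))² = (-33 + 3*(-6 - 1*(-34))/(12 - 34))² = (-33 + 3*(-6 + 34)/(-22))² = (-33 + 3*(-1/22)*28)² = (-33 - 42/11)² = (-405/11)² = 164025/121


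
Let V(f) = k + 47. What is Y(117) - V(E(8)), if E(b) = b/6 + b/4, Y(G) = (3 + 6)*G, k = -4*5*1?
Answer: 1026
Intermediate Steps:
k = -20 (k = -20*1 = -20)
Y(G) = 9*G
E(b) = 5*b/12 (E(b) = b*(⅙) + b*(¼) = b/6 + b/4 = 5*b/12)
V(f) = 27 (V(f) = -20 + 47 = 27)
Y(117) - V(E(8)) = 9*117 - 1*27 = 1053 - 27 = 1026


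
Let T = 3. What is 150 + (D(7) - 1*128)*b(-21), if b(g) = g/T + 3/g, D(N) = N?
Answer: 7100/7 ≈ 1014.3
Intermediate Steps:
b(g) = 3/g + g/3 (b(g) = g/3 + 3/g = 3/g + g/3)
150 + (D(7) - 1*128)*b(-21) = 150 + (7 - 1*128)*(3/(-21) + (⅓)*(-21)) = 150 + (7 - 128)*(3*(-1/21) - 7) = 150 - 121*(-⅐ - 7) = 150 - 121*(-50/7) = 150 + 6050/7 = 7100/7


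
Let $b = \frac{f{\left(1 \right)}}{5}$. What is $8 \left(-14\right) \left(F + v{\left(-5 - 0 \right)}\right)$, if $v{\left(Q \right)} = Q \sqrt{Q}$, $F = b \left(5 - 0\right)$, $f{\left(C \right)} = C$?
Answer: $-112 + 560 i \sqrt{5} \approx -112.0 + 1252.2 i$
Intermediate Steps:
$b = \frac{1}{5}$ ($b = 1 \cdot \frac{1}{5} = \frac{1}{5} \approx 0.2$)
$F = 1$ ($F = \frac{5 - 0}{5} = \frac{5 + 0}{5} = \frac{1}{5} \cdot 5 = 1$)
$v{\left(Q \right)} = Q^{\frac{3}{2}}$
$8 \left(-14\right) \left(F + v{\left(-5 - 0 \right)}\right) = 8 \left(-14\right) \left(1 + \left(-5 - 0\right)^{\frac{3}{2}}\right) = - 112 \left(1 + \left(-5 + 0\right)^{\frac{3}{2}}\right) = - 112 \left(1 + \left(-5\right)^{\frac{3}{2}}\right) = - 112 \left(1 - 5 i \sqrt{5}\right) = -112 + 560 i \sqrt{5}$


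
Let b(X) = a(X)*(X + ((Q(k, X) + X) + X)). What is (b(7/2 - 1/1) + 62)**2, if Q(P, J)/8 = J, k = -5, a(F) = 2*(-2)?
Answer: 2304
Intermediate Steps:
a(F) = -4
Q(P, J) = 8*J
b(X) = -44*X (b(X) = -4*(X + ((8*X + X) + X)) = -4*(X + (9*X + X)) = -4*(X + 10*X) = -44*X)
(b(7/2 - 1/1) + 62)**2 = (-44*(7/2 - 1/1) + 62)**2 = (-44*(7*(1/2) - 1*1) + 62)**2 = (-44*(7/2 - 1) + 62)**2 = (-44*5/2 + 62)**2 = (-110 + 62)**2 = (-48)**2 = 2304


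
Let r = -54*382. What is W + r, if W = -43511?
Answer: -64139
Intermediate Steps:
r = -20628
W + r = -43511 - 20628 = -64139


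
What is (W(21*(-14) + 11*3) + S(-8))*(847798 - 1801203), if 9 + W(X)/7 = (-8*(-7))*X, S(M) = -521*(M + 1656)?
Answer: 916205997115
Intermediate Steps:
S(M) = -862776 - 521*M (S(M) = -521*(1656 + M) = -862776 - 521*M)
W(X) = -63 + 392*X (W(X) = -63 + 7*((-8*(-7))*X) = -63 + 7*(56*X) = -63 + 392*X)
(W(21*(-14) + 11*3) + S(-8))*(847798 - 1801203) = ((-63 + 392*(21*(-14) + 11*3)) + (-862776 - 521*(-8)))*(847798 - 1801203) = ((-63 + 392*(-294 + 33)) + (-862776 + 4168))*(-953405) = ((-63 + 392*(-261)) - 858608)*(-953405) = ((-63 - 102312) - 858608)*(-953405) = (-102375 - 858608)*(-953405) = -960983*(-953405) = 916205997115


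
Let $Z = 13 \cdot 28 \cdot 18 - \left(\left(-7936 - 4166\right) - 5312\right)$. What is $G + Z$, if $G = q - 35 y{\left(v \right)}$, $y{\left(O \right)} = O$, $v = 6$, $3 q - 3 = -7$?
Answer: $\frac{71264}{3} \approx 23755.0$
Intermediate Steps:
$q = - \frac{4}{3}$ ($q = 1 + \frac{1}{3} \left(-7\right) = 1 - \frac{7}{3} = - \frac{4}{3} \approx -1.3333$)
$G = - \frac{634}{3}$ ($G = - \frac{4}{3} - 210 = - \frac{634}{3} \approx -211.33$)
$Z = 23966$ ($Z = 364 \cdot 18 - \left(\left(-7936 - 4166\right) - 5312\right) = 6552 - \left(\left(-7936 - 4166\right) - 5312\right) = 6552 - \left(-12102 - 5312\right) = 6552 - -17414 = 6552 + 17414 = 23966$)
$G + Z = - \frac{634}{3} + 23966 = \frac{71264}{3}$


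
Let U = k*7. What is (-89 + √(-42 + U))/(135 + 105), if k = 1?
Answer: -89/240 + I*√35/240 ≈ -0.37083 + 0.02465*I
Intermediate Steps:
U = 7 (U = 1*7 = 7)
(-89 + √(-42 + U))/(135 + 105) = (-89 + √(-42 + 7))/(135 + 105) = (-89 + √(-35))/240 = (-89 + I*√35)*(1/240) = -89/240 + I*√35/240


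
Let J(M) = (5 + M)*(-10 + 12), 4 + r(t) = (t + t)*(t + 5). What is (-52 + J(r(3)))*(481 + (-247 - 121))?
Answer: 5198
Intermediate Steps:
r(t) = -4 + 2*t*(5 + t) (r(t) = -4 + (t + t)*(t + 5) = -4 + (2*t)*(5 + t) = -4 + 2*t*(5 + t))
J(M) = 10 + 2*M (J(M) = (5 + M)*2 = 10 + 2*M)
(-52 + J(r(3)))*(481 + (-247 - 121)) = (-52 + (10 + 2*(-4 + 2*3² + 10*3)))*(481 + (-247 - 121)) = (-52 + (10 + 2*(-4 + 2*9 + 30)))*(481 - 368) = (-52 + (10 + 2*(-4 + 18 + 30)))*113 = (-52 + (10 + 2*44))*113 = (-52 + (10 + 88))*113 = (-52 + 98)*113 = 46*113 = 5198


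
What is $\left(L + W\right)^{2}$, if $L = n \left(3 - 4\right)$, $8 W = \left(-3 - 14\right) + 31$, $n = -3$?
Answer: $\frac{361}{16} \approx 22.563$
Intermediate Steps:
$W = \frac{7}{4}$ ($W = \frac{\left(-3 - 14\right) + 31}{8} = \frac{-17 + 31}{8} = \frac{1}{8} \cdot 14 = \frac{7}{4} \approx 1.75$)
$L = 3$ ($L = - 3 \left(3 - 4\right) = \left(-3\right) \left(-1\right) = 3$)
$\left(L + W\right)^{2} = \left(3 + \frac{7}{4}\right)^{2} = \left(\frac{19}{4}\right)^{2} = \frac{361}{16}$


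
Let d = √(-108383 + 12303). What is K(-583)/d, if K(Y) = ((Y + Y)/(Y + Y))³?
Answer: -I*√6005/24020 ≈ -0.0032261*I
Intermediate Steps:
d = 4*I*√6005 (d = √(-96080) = 4*I*√6005 ≈ 309.97*I)
K(Y) = 1 (K(Y) = ((2*Y)/((2*Y)))³ = ((2*Y)*(1/(2*Y)))³ = 1³ = 1)
K(-583)/d = 1/(4*I*√6005) = 1*(-I*√6005/24020) = -I*√6005/24020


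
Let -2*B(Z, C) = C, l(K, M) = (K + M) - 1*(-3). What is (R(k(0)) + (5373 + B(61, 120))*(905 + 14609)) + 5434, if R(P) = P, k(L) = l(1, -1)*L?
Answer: 82431316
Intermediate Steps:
l(K, M) = 3 + K + M (l(K, M) = (K + M) + 3 = 3 + K + M)
k(L) = 3*L (k(L) = (3 + 1 - 1)*L = 3*L)
B(Z, C) = -C/2
(R(k(0)) + (5373 + B(61, 120))*(905 + 14609)) + 5434 = (3*0 + (5373 - ½*120)*(905 + 14609)) + 5434 = (0 + (5373 - 60)*15514) + 5434 = (0 + 5313*15514) + 5434 = (0 + 82425882) + 5434 = 82425882 + 5434 = 82431316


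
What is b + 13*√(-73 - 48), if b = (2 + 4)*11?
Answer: 66 + 143*I ≈ 66.0 + 143.0*I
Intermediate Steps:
b = 66 (b = 6*11 = 66)
b + 13*√(-73 - 48) = 66 + 13*√(-73 - 48) = 66 + 13*√(-121) = 66 + 13*(11*I) = 66 + 143*I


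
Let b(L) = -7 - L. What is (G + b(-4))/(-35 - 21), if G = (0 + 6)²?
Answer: -33/56 ≈ -0.58929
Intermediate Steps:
G = 36 (G = 6² = 36)
(G + b(-4))/(-35 - 21) = (36 + (-7 - 1*(-4)))/(-35 - 21) = (36 + (-7 + 4))/(-56) = -(36 - 3)/56 = -1/56*33 = -33/56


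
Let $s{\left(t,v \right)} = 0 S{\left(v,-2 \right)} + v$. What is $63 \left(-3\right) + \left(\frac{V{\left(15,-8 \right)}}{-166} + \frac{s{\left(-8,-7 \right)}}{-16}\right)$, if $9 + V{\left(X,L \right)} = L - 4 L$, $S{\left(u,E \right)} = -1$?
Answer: $- \frac{250531}{1328} \approx -188.65$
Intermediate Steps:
$s{\left(t,v \right)} = v$ ($s{\left(t,v \right)} = 0 \left(-1\right) + v = 0 + v = v$)
$V{\left(X,L \right)} = -9 - 3 L$ ($V{\left(X,L \right)} = -9 + \left(L - 4 L\right) = -9 - 3 L$)
$63 \left(-3\right) + \left(\frac{V{\left(15,-8 \right)}}{-166} + \frac{s{\left(-8,-7 \right)}}{-16}\right) = 63 \left(-3\right) + \left(\frac{-9 - -24}{-166} - \frac{7}{-16}\right) = -189 + \left(\left(-9 + 24\right) \left(- \frac{1}{166}\right) - - \frac{7}{16}\right) = -189 + \left(15 \left(- \frac{1}{166}\right) + \frac{7}{16}\right) = -189 + \left(- \frac{15}{166} + \frac{7}{16}\right) = -189 + \frac{461}{1328} = - \frac{250531}{1328}$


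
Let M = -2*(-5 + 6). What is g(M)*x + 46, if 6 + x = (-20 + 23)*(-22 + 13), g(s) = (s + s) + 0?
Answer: 178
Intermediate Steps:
M = -2 (M = -2*1 = -2)
g(s) = 2*s (g(s) = 2*s + 0 = 2*s)
x = -33 (x = -6 + (-20 + 23)*(-22 + 13) = -6 + 3*(-9) = -6 - 27 = -33)
g(M)*x + 46 = (2*(-2))*(-33) + 46 = -4*(-33) + 46 = 132 + 46 = 178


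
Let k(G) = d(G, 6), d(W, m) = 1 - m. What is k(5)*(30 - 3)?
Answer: -135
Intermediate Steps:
k(G) = -5 (k(G) = 1 - 1*6 = 1 - 6 = -5)
k(5)*(30 - 3) = -5*(30 - 3) = -5*27 = -135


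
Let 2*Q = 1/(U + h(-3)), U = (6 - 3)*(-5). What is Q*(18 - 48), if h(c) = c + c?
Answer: 5/7 ≈ 0.71429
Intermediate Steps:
h(c) = 2*c
U = -15 (U = 3*(-5) = -15)
Q = -1/42 (Q = 1/(2*(-15 + 2*(-3))) = 1/(2*(-15 - 6)) = (½)/(-21) = (½)*(-1/21) = -1/42 ≈ -0.023810)
Q*(18 - 48) = -(18 - 48)/42 = -1/42*(-30) = 5/7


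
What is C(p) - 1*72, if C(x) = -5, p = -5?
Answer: -77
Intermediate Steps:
C(p) - 1*72 = -5 - 1*72 = -5 - 72 = -77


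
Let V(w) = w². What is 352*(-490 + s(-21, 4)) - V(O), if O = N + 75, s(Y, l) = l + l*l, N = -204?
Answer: -182081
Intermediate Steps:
s(Y, l) = l + l²
O = -129 (O = -204 + 75 = -129)
352*(-490 + s(-21, 4)) - V(O) = 352*(-490 + 4*(1 + 4)) - 1*(-129)² = 352*(-490 + 4*5) - 1*16641 = 352*(-490 + 20) - 16641 = 352*(-470) - 16641 = -165440 - 16641 = -182081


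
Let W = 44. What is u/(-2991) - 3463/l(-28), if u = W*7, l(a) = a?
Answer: 10349209/83748 ≈ 123.58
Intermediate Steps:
u = 308 (u = 44*7 = 308)
u/(-2991) - 3463/l(-28) = 308/(-2991) - 3463/(-28) = 308*(-1/2991) - 3463*(-1/28) = -308/2991 + 3463/28 = 10349209/83748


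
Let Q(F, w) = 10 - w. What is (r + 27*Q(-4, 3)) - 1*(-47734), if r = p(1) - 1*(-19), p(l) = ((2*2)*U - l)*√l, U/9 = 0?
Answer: 47941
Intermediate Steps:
U = 0 (U = 9*0 = 0)
p(l) = -l^(3/2) (p(l) = ((2*2)*0 - l)*√l = (4*0 - l)*√l = (0 - l)*√l = (-l)*√l = -l^(3/2))
r = 18 (r = -1^(3/2) - 1*(-19) = -1*1 + 19 = -1 + 19 = 18)
(r + 27*Q(-4, 3)) - 1*(-47734) = (18 + 27*(10 - 1*3)) - 1*(-47734) = (18 + 27*(10 - 3)) + 47734 = (18 + 27*7) + 47734 = (18 + 189) + 47734 = 207 + 47734 = 47941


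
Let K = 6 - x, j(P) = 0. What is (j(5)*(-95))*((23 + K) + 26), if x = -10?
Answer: 0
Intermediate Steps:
K = 16 (K = 6 - 1*(-10) = 6 + 10 = 16)
(j(5)*(-95))*((23 + K) + 26) = (0*(-95))*((23 + 16) + 26) = 0*(39 + 26) = 0*65 = 0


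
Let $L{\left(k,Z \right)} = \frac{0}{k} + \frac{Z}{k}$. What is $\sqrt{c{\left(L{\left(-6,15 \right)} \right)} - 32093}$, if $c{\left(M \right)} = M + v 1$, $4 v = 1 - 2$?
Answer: $\frac{i \sqrt{128383}}{2} \approx 179.15 i$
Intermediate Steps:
$L{\left(k,Z \right)} = \frac{Z}{k}$ ($L{\left(k,Z \right)} = 0 + \frac{Z}{k} = \frac{Z}{k}$)
$v = - \frac{1}{4}$ ($v = \frac{1 - 2}{4} = \frac{1}{4} \left(-1\right) = - \frac{1}{4} \approx -0.25$)
$c{\left(M \right)} = - \frac{1}{4} + M$ ($c{\left(M \right)} = M - \frac{1}{4} = - \frac{1}{4} + M$)
$\sqrt{c{\left(L{\left(-6,15 \right)} \right)} - 32093} = \sqrt{\left(- \frac{1}{4} + \frac{15}{-6}\right) - 32093} = \sqrt{\left(- \frac{1}{4} + 15 \left(- \frac{1}{6}\right)\right) - 32093} = \sqrt{\left(- \frac{1}{4} - \frac{5}{2}\right) - 32093} = \sqrt{- \frac{11}{4} - 32093} = \sqrt{- \frac{128383}{4}} = \frac{i \sqrt{128383}}{2}$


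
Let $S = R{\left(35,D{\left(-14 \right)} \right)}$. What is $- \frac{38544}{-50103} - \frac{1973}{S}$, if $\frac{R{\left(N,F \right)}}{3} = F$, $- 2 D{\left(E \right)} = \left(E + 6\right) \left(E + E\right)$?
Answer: $\frac{4140889}{623504} \approx 6.6413$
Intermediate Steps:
$D{\left(E \right)} = - E \left(6 + E\right)$ ($D{\left(E \right)} = - \frac{\left(E + 6\right) \left(E + E\right)}{2} = - \frac{\left(6 + E\right) 2 E}{2} = - \frac{2 E \left(6 + E\right)}{2} = - E \left(6 + E\right)$)
$R{\left(N,F \right)} = 3 F$
$S = -336$ ($S = 3 \left(\left(-1\right) \left(-14\right) \left(6 - 14\right)\right) = 3 \left(\left(-1\right) \left(-14\right) \left(-8\right)\right) = 3 \left(-112\right) = -336$)
$- \frac{38544}{-50103} - \frac{1973}{S} = - \frac{38544}{-50103} - \frac{1973}{-336} = \left(-38544\right) \left(- \frac{1}{50103}\right) - - \frac{1973}{336} = \frac{12848}{16701} + \frac{1973}{336} = \frac{4140889}{623504}$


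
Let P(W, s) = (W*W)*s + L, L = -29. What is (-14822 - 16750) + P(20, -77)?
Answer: -62401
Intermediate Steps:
P(W, s) = -29 + s*W² (P(W, s) = (W*W)*s - 29 = W²*s - 29 = s*W² - 29 = -29 + s*W²)
(-14822 - 16750) + P(20, -77) = (-14822 - 16750) + (-29 - 77*20²) = -31572 + (-29 - 77*400) = -31572 + (-29 - 30800) = -31572 - 30829 = -62401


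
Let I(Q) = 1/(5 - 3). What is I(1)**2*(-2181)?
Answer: -2181/4 ≈ -545.25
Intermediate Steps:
I(Q) = 1/2
I(1)**2*(-2181) = (1/2)**2*(-2181) = (1/4)*(-2181) = -2181/4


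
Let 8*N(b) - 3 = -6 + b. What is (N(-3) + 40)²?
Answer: 24649/16 ≈ 1540.6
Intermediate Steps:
N(b) = -3/8 + b/8 (N(b) = 3/8 + (-6 + b)/8 = 3/8 + (-¾ + b/8) = -3/8 + b/8)
(N(-3) + 40)² = ((-3/8 + (⅛)*(-3)) + 40)² = ((-3/8 - 3/8) + 40)² = (-¾ + 40)² = (157/4)² = 24649/16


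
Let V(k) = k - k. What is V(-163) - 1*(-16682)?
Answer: 16682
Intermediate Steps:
V(k) = 0
V(-163) - 1*(-16682) = 0 - 1*(-16682) = 0 + 16682 = 16682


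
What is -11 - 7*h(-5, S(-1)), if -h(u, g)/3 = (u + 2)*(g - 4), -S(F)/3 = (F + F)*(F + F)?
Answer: 997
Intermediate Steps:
S(F) = -12*F² (S(F) = -3*(F + F)*(F + F) = -3*2*F*2*F = -12*F²)
h(u, g) = -3*(-4 + g)*(2 + u) (h(u, g) = -3*(u + 2)*(g - 4) = -3*(2 + u)*(-4 + g) = -3*(-4 + g)*(2 + u))
-11 - 7*h(-5, S(-1)) = -11 - 7*(24 - (-72)*(-1)² + 12*(-5) - 3*(-12*(-1)²)*(-5)) = -11 - 7*(24 - (-72) - 60 - 3*(-12*1)*(-5)) = -11 - 7*(24 - 6*(-12) - 60 - 3*(-12)*(-5)) = -11 - 7*(24 + 72 - 60 - 180) = -11 - 7*(-144) = -11 + 1008 = 997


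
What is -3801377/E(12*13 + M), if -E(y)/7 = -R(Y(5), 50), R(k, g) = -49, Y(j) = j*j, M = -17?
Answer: 3801377/343 ≈ 11083.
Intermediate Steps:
Y(j) = j²
E(y) = -343 (E(y) = -(-7)*(-49) = -7*49 = -343)
-3801377/E(12*13 + M) = -3801377/(-343) = -3801377*(-1/343) = 3801377/343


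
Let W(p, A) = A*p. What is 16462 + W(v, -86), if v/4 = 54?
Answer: -2114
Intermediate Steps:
v = 216 (v = 4*54 = 216)
16462 + W(v, -86) = 16462 - 86*216 = 16462 - 18576 = -2114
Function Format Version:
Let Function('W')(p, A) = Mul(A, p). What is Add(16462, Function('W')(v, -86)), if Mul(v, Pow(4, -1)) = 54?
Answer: -2114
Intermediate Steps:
v = 216 (v = Mul(4, 54) = 216)
Add(16462, Function('W')(v, -86)) = Add(16462, Mul(-86, 216)) = Add(16462, -18576) = -2114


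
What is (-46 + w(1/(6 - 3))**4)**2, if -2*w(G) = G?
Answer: 3553948225/1679616 ≈ 2115.9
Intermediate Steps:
w(G) = -G/2
(-46 + w(1/(6 - 3))**4)**2 = (-46 + (-1/(2*(6 - 3)))**4)**2 = (-46 + (-1/2/3)**4)**2 = (-46 + (-1/2*1/3)**4)**2 = (-46 + (-1/6)**4)**2 = (-46 + 1/1296)**2 = (-59615/1296)**2 = 3553948225/1679616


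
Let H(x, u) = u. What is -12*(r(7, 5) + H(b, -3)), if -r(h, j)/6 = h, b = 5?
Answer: 540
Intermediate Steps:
r(h, j) = -6*h
-12*(r(7, 5) + H(b, -3)) = -12*(-6*7 - 3) = -12*(-42 - 3) = -12*(-45) = 540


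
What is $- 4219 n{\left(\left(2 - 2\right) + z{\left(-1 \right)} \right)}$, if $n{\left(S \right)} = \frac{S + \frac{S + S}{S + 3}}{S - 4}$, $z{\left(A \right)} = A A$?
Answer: $\frac{4219}{2} \approx 2109.5$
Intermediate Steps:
$z{\left(A \right)} = A^{2}$
$n{\left(S \right)} = \frac{S + \frac{2 S}{3 + S}}{-4 + S}$
$- 4219 n{\left(\left(2 - 2\right) + z{\left(-1 \right)} \right)} = - 4219 \frac{\left(\left(2 - 2\right) + \left(-1\right)^{2}\right) \left(5 + \left(\left(2 - 2\right) + \left(-1\right)^{2}\right)\right)}{-12 + \left(\left(2 - 2\right) + \left(-1\right)^{2}\right)^{2} - \left(\left(2 - 2\right) + \left(-1\right)^{2}\right)} = - 4219 \frac{\left(0 + 1\right) \left(5 + \left(0 + 1\right)\right)}{-12 + \left(0 + 1\right)^{2} - \left(0 + 1\right)} = - 4219 \cdot 1 \frac{1}{-12 + 1^{2} - 1} \left(5 + 1\right) = - 4219 \cdot 1 \frac{1}{-12 + 1 - 1} \cdot 6 = - 4219 \cdot 1 \frac{1}{-12} \cdot 6 = - 4219 \cdot 1 \left(- \frac{1}{12}\right) 6 = \left(-4219\right) \left(- \frac{1}{2}\right) = \frac{4219}{2}$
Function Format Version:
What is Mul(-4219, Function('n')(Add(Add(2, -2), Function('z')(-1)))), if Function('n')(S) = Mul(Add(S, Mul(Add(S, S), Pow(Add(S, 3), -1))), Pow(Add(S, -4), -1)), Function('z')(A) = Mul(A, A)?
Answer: Rational(4219, 2) ≈ 2109.5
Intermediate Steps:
Function('z')(A) = Pow(A, 2)
Function('n')(S) = Mul(Pow(Add(-4, S), -1), Add(S, Mul(2, S, Pow(Add(3, S), -1)))) (Function('n')(S) = Mul(Add(S, Mul(Mul(2, S), Pow(Add(3, S), -1))), Pow(Add(-4, S), -1)) = Mul(Add(S, Mul(2, S, Pow(Add(3, S), -1))), Pow(Add(-4, S), -1)) = Mul(Pow(Add(-4, S), -1), Add(S, Mul(2, S, Pow(Add(3, S), -1)))))
Mul(-4219, Function('n')(Add(Add(2, -2), Function('z')(-1)))) = Mul(-4219, Mul(Add(Add(2, -2), Pow(-1, 2)), Pow(Add(-12, Pow(Add(Add(2, -2), Pow(-1, 2)), 2), Mul(-1, Add(Add(2, -2), Pow(-1, 2)))), -1), Add(5, Add(Add(2, -2), Pow(-1, 2))))) = Mul(-4219, Mul(Add(0, 1), Pow(Add(-12, Pow(Add(0, 1), 2), Mul(-1, Add(0, 1))), -1), Add(5, Add(0, 1)))) = Mul(-4219, Mul(1, Pow(Add(-12, Pow(1, 2), Mul(-1, 1)), -1), Add(5, 1))) = Mul(-4219, Mul(1, Pow(Add(-12, 1, -1), -1), 6)) = Mul(-4219, Mul(1, Pow(-12, -1), 6)) = Mul(-4219, Mul(1, Rational(-1, 12), 6)) = Mul(-4219, Rational(-1, 2)) = Rational(4219, 2)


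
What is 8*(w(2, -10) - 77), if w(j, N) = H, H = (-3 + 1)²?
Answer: -584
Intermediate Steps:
H = 4 (H = (-2)² = 4)
w(j, N) = 4
8*(w(2, -10) - 77) = 8*(4 - 77) = 8*(-73) = -584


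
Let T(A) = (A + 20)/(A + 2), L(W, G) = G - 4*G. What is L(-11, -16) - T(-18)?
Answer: 385/8 ≈ 48.125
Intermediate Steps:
L(W, G) = -3*G
T(A) = (20 + A)/(2 + A)
L(-11, -16) - T(-18) = -3*(-16) - (20 - 18)/(2 - 18) = 48 - 2/(-16) = 48 - (-1)*2/16 = 48 - 1*(-⅛) = 48 + ⅛ = 385/8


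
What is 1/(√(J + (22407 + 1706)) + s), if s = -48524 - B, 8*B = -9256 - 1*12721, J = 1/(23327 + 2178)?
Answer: -74722508600/3420523575736401 - 64*√15685627693330/3420523575736401 ≈ -2.1919e-5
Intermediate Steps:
J = 1/25505 ≈ 3.9208e-5
B = -21977/8 (B = (-9256 - 1*12721)/8 = (-9256 - 12721)/8 = (⅛)*(-21977) = -21977/8 ≈ -2747.1)
s = -366215/8 (s = -48524 - 1*(-21977/8) = -48524 + 21977/8 = -366215/8 ≈ -45777.)
1/(√(J + (22407 + 1706)) + s) = 1/(√(1/25505 + (22407 + 1706)) - 366215/8) = 1/(√(1/25505 + 24113) - 366215/8) = 1/(√(615002066/25505) - 366215/8) = 1/(√15685627693330/25505 - 366215/8) = 1/(-366215/8 + √15685627693330/25505)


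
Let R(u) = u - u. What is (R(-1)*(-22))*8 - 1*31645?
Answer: -31645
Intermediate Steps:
R(u) = 0
(R(-1)*(-22))*8 - 1*31645 = (0*(-22))*8 - 1*31645 = 0*8 - 31645 = 0 - 31645 = -31645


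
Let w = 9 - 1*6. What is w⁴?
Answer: 81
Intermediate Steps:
w = 3 (w = 9 - 6 = 3)
w⁴ = 3⁴ = 81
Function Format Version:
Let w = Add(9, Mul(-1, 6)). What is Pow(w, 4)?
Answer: 81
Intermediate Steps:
w = 3 (w = Add(9, -6) = 3)
Pow(w, 4) = Pow(3, 4) = 81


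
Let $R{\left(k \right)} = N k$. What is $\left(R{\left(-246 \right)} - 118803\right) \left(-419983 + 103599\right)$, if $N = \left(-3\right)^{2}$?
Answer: $38287842528$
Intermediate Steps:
$N = 9$
$R{\left(k \right)} = 9 k$
$\left(R{\left(-246 \right)} - 118803\right) \left(-419983 + 103599\right) = \left(9 \left(-246\right) - 118803\right) \left(-419983 + 103599\right) = \left(-2214 - 118803\right) \left(-316384\right) = \left(-121017\right) \left(-316384\right) = 38287842528$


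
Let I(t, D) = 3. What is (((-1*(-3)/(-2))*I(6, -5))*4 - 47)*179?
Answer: -11635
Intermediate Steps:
(((-1*(-3)/(-2))*I(6, -5))*4 - 47)*179 = (((-1*(-3)/(-2))*3)*4 - 47)*179 = (((3*(-½))*3)*4 - 47)*179 = (-3/2*3*4 - 47)*179 = (-9/2*4 - 47)*179 = (-18 - 47)*179 = -65*179 = -11635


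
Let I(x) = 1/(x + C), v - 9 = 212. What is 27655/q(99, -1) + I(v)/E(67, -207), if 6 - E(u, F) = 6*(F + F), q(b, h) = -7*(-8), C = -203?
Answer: 309874289/627480 ≈ 493.84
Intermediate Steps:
q(b, h) = 56
v = 221 (v = 9 + 212 = 221)
E(u, F) = 6 - 12*F (E(u, F) = 6 - 6*(F + F) = 6 - 6*2*F = 6 - 12*F)
I(x) = 1/(-203 + x) (I(x) = 1/(x - 203) = 1/(-203 + x))
27655/q(99, -1) + I(v)/E(67, -207) = 27655/56 + 1/((-203 + 221)*(6 - 12*(-207))) = 27655*(1/56) + 1/(18*(6 + 2484)) = 27655/56 + (1/18)/2490 = 27655/56 + (1/18)*(1/2490) = 27655/56 + 1/44820 = 309874289/627480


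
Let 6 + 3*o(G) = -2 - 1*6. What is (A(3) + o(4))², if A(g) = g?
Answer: 25/9 ≈ 2.7778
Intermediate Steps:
o(G) = -14/3 (o(G) = -2 + (-2 - 1*6)/3 = -2 + (-2 - 6)/3 = -2 + (⅓)*(-8) = -2 - 8/3 = -14/3)
(A(3) + o(4))² = (3 - 14/3)² = (-5/3)² = 25/9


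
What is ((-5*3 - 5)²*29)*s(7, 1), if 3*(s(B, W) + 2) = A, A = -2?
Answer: -92800/3 ≈ -30933.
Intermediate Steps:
s(B, W) = -8/3 (s(B, W) = -2 + (⅓)*(-2) = -2 - ⅔ = -8/3)
((-5*3 - 5)²*29)*s(7, 1) = ((-5*3 - 5)²*29)*(-8/3) = ((-15 - 5)²*29)*(-8/3) = ((-20)²*29)*(-8/3) = (400*29)*(-8/3) = 11600*(-8/3) = -92800/3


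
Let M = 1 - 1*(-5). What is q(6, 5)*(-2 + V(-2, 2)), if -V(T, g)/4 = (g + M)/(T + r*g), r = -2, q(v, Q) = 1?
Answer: 10/3 ≈ 3.3333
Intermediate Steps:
M = 6 (M = 1 + 5 = 6)
V(T, g) = -4*(6 + g)/(T - 2*g) (V(T, g) = -4*(g + 6)/(T - 2*g) = -4*(6 + g)/(T - 2*g))
q(6, 5)*(-2 + V(-2, 2)) = 1*(-2 + 4*(6 + 2)/(-1*(-2) + 2*2)) = 1*(-2 + 4*8/(2 + 4)) = 1*(-2 + 4*8/6) = 1*(-2 + 4*(⅙)*8) = 1*(-2 + 16/3) = 1*(10/3) = 10/3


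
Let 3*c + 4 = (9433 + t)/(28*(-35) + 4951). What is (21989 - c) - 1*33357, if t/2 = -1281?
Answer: -135417971/11913 ≈ -11367.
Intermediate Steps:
t = -2562 (t = 2*(-1281) = -2562)
c = -9013/11913 (c = -4/3 + ((9433 - 2562)/(28*(-35) + 4951))/3 = -4/3 + (6871/(-980 + 4951))/3 = -4/3 + (6871/3971)/3 = -4/3 + (6871*(1/3971))/3 = -4/3 + (⅓)*(6871/3971) = -4/3 + 6871/11913 = -9013/11913 ≈ -0.75657)
(21989 - c) - 1*33357 = (21989 - 1*(-9013/11913)) - 1*33357 = (21989 + 9013/11913) - 33357 = 261963970/11913 - 33357 = -135417971/11913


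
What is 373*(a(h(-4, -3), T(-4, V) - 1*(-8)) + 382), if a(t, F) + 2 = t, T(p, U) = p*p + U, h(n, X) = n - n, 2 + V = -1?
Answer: 141740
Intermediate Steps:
V = -3 (V = -2 - 1 = -3)
h(n, X) = 0
T(p, U) = U + p² (T(p, U) = p² + U = U + p²)
a(t, F) = -2 + t
373*(a(h(-4, -3), T(-4, V) - 1*(-8)) + 382) = 373*((-2 + 0) + 382) = 373*(-2 + 382) = 373*380 = 141740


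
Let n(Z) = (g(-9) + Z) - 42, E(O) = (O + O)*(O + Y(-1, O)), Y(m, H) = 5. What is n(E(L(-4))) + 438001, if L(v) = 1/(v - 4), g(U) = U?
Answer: 14014361/32 ≈ 4.3795e+5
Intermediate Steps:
L(v) = 1/(-4 + v)
E(O) = 2*O*(5 + O) (E(O) = (O + O)*(O + 5) = (2*O)*(5 + O) = 2*O*(5 + O))
n(Z) = -51 + Z (n(Z) = (-9 + Z) - 42 = -51 + Z)
n(E(L(-4))) + 438001 = (-51 + 2*(5 + 1/(-4 - 4))/(-4 - 4)) + 438001 = (-51 + 2*(5 + 1/(-8))/(-8)) + 438001 = (-51 + 2*(-⅛)*(5 - ⅛)) + 438001 = (-51 + 2*(-⅛)*(39/8)) + 438001 = (-51 - 39/32) + 438001 = -1671/32 + 438001 = 14014361/32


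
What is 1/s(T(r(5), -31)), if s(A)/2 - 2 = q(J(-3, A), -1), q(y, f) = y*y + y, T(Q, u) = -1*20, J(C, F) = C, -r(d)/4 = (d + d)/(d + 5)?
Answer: 1/16 ≈ 0.062500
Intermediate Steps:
r(d) = -8*d/(5 + d) (r(d) = -4*(d + d)/(d + 5) = -4*2*d/(5 + d) = -8*d/(5 + d))
T(Q, u) = -20
q(y, f) = y + y² (q(y, f) = y² + y = y + y²)
s(A) = 16 (s(A) = 4 + 2*(-3*(1 - 3)) = 4 + 2*(-3*(-2)) = 4 + 2*6 = 4 + 12 = 16)
1/s(T(r(5), -31)) = 1/16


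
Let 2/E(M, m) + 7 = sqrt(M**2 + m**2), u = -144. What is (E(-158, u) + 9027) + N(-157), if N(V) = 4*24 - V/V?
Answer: 416428436/45651 + 20*sqrt(457)/45651 ≈ 9122.0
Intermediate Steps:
E(M, m) = 2/(-7 + sqrt(M**2 + m**2))
N(V) = 95 (N(V) = 96 - 1*1 = 96 - 1 = 95)
(E(-158, u) + 9027) + N(-157) = (2/(-7 + sqrt((-158)**2 + (-144)**2)) + 9027) + 95 = (2/(-7 + sqrt(24964 + 20736)) + 9027) + 95 = (2/(-7 + sqrt(45700)) + 9027) + 95 = (2/(-7 + 10*sqrt(457)) + 9027) + 95 = (9027 + 2/(-7 + 10*sqrt(457))) + 95 = 9122 + 2/(-7 + 10*sqrt(457))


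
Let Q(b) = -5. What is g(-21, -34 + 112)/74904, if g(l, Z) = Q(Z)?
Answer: -5/74904 ≈ -6.6752e-5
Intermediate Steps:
g(l, Z) = -5
g(-21, -34 + 112)/74904 = -5/74904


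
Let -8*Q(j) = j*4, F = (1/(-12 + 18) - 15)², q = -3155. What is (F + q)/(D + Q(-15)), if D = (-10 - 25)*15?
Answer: 105659/18630 ≈ 5.6714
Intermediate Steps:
F = 7921/36 (F = (1/6 - 15)² = (⅙ - 15)² = (-89/6)² = 7921/36 ≈ 220.03)
Q(j) = -j/2 (Q(j) = -j*4/8 = -j/2)
D = -525 (D = -35*15 = -525)
(F + q)/(D + Q(-15)) = (7921/36 - 3155)/(-525 - ½*(-15)) = -105659/(36*(-525 + 15/2)) = -105659/(36*(-1035/2)) = -105659/36*(-2/1035) = 105659/18630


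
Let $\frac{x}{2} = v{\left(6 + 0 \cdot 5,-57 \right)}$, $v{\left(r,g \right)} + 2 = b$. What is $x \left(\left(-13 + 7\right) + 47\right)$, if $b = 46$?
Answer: $3608$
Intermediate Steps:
$v{\left(r,g \right)} = 44$ ($v{\left(r,g \right)} = -2 + 46 = 44$)
$x = 88$ ($x = 2 \cdot 44 = 88$)
$x \left(\left(-13 + 7\right) + 47\right) = 88 \left(\left(-13 + 7\right) + 47\right) = 88 \left(-6 + 47\right) = 88 \cdot 41 = 3608$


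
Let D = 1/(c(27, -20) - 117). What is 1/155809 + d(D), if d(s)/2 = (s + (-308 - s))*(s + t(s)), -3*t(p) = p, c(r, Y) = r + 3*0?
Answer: 95978479/21034215 ≈ 4.5630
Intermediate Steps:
c(r, Y) = r (c(r, Y) = r + 0 = r)
t(p) = -p/3
D = -1/90 (D = 1/(27 - 117) = 1/(-90) = -1/90 ≈ -0.011111)
d(s) = -1232*s/3 (d(s) = 2*((s + (-308 - s))*(s - s/3)) = 2*(-616*s/3) = -1232*s/3)
1/155809 + d(D) = 1/155809 - 1232/3*(-1/90) = 1/155809 + 616/135 = 95978479/21034215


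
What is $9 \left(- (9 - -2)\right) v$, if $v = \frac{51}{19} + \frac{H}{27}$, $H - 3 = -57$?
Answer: $- \frac{1287}{19} \approx -67.737$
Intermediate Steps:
$H = -54$ ($H = 3 - 57 = -54$)
$v = \frac{13}{19}$ ($v = \frac{51}{19} - \frac{54}{27} = 51 \cdot \frac{1}{19} - 2 = \frac{51}{19} - 2 = \frac{13}{19} \approx 0.68421$)
$9 \left(- (9 - -2)\right) v = 9 \left(- (9 - -2)\right) \frac{13}{19} = 9 \left(- (9 + 2)\right) \frac{13}{19} = 9 \left(\left(-1\right) 11\right) \frac{13}{19} = 9 \left(-11\right) \frac{13}{19} = \left(-99\right) \frac{13}{19} = - \frac{1287}{19}$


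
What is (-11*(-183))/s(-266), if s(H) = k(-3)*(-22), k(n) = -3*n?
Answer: -61/6 ≈ -10.167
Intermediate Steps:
s(H) = -198 (s(H) = -3*(-3)*(-22) = 9*(-22) = -198)
(-11*(-183))/s(-266) = -11*(-183)/(-198) = 2013*(-1/198) = -61/6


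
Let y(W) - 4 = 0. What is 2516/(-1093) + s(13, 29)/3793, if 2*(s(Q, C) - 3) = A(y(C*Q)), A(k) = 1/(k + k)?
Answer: -152637451/66331984 ≈ -2.3011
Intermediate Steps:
y(W) = 4 (y(W) = 4 + 0 = 4)
A(k) = 1/(2*k)
s(Q, C) = 49/16 (s(Q, C) = 3 + ((½)/4)/2 = 3 + ((½)*(¼))/2 = 3 + (½)*(⅛) = 3 + 1/16 = 49/16)
2516/(-1093) + s(13, 29)/3793 = 2516/(-1093) + (49/16)/3793 = 2516*(-1/1093) + (49/16)*(1/3793) = -2516/1093 + 49/60688 = -152637451/66331984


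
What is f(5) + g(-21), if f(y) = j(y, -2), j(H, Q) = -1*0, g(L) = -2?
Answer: -2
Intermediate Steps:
j(H, Q) = 0
f(y) = 0
f(5) + g(-21) = 0 - 2 = -2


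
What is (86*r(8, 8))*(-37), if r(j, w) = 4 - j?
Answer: 12728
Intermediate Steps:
(86*r(8, 8))*(-37) = (86*(4 - 1*8))*(-37) = (86*(4 - 8))*(-37) = (86*(-4))*(-37) = -344*(-37) = 12728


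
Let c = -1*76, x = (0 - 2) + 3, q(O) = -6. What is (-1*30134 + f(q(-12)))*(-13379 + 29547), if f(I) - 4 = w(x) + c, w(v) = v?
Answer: -488354440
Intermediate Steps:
x = 1 (x = -2 + 3 = 1)
c = -76
f(I) = -71 (f(I) = 4 + (1 - 76) = 4 - 75 = -71)
(-1*30134 + f(q(-12)))*(-13379 + 29547) = (-1*30134 - 71)*(-13379 + 29547) = (-30134 - 71)*16168 = -30205*16168 = -488354440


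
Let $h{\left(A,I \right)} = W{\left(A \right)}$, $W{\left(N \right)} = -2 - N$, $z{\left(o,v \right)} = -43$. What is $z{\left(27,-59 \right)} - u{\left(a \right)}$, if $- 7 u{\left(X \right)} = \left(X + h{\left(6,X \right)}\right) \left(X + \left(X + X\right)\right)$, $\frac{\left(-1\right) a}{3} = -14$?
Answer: $569$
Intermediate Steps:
$a = 42$ ($a = \left(-3\right) \left(-14\right) = 42$)
$h{\left(A,I \right)} = -2 - A$
$u{\left(X \right)} = - \frac{3 X \left(-8 + X\right)}{7}$ ($u{\left(X \right)} = - \frac{\left(X - 8\right) \left(X + \left(X + X\right)\right)}{7} = - \frac{\left(X - 8\right) \left(X + 2 X\right)}{7} = - \frac{\left(X - 8\right) 3 X}{7} = - \frac{\left(-8 + X\right) 3 X}{7} = - \frac{3 X \left(-8 + X\right)}{7}$)
$z{\left(27,-59 \right)} - u{\left(a \right)} = -43 - \frac{3}{7} \cdot 42 \left(8 - 42\right) = -43 - \frac{3}{7} \cdot 42 \left(-34\right) = -43 - -612 = -43 + 612 = 569$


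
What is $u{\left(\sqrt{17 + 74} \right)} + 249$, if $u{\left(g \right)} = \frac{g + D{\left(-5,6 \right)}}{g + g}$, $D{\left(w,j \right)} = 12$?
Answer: $\frac{499}{2} + \frac{6 \sqrt{91}}{91} \approx 250.13$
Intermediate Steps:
$u{\left(g \right)} = \frac{12 + g}{2 g}$ ($u{\left(g \right)} = \frac{g + 12}{g + g} = \frac{12 + g}{2 g}$)
$u{\left(\sqrt{17 + 74} \right)} + 249 = \frac{12 + \sqrt{17 + 74}}{2 \sqrt{17 + 74}} + 249 = \frac{12 + \sqrt{91}}{2 \sqrt{91}} + 249 = \frac{\frac{\sqrt{91}}{91} \left(12 + \sqrt{91}\right)}{2} + 249 = \frac{\sqrt{91} \left(12 + \sqrt{91}\right)}{182} + 249 = 249 + \frac{\sqrt{91} \left(12 + \sqrt{91}\right)}{182}$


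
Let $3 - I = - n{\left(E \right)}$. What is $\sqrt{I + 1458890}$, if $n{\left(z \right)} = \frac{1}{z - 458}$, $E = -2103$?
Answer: $\frac{6 \sqrt{265790893147}}{2561} \approx 1207.8$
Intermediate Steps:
$n{\left(z \right)} = \frac{1}{-458 + z}$
$I = \frac{7682}{2561}$ ($I = 3 - - \frac{1}{-458 - 2103} = 3 - - \frac{1}{-2561} = 3 - \left(-1\right) \left(- \frac{1}{2561}\right) = 3 - \frac{1}{2561} = \frac{7682}{2561} \approx 2.9996$)
$\sqrt{I + 1458890} = \sqrt{\frac{7682}{2561} + 1458890} = \sqrt{\frac{3736224972}{2561}} = \frac{6 \sqrt{265790893147}}{2561}$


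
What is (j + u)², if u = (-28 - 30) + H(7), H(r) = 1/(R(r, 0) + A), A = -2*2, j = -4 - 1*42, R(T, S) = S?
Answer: 173889/16 ≈ 10868.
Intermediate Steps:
j = -46 (j = -4 - 42 = -46)
A = -4
H(r) = -¼ (H(r) = 1/(0 - 4) = 1/(-4) = -¼)
u = -233/4 (u = (-28 - 30) - ¼ = -58 - ¼ = -233/4 ≈ -58.250)
(j + u)² = (-46 - 233/4)² = (-417/4)² = 173889/16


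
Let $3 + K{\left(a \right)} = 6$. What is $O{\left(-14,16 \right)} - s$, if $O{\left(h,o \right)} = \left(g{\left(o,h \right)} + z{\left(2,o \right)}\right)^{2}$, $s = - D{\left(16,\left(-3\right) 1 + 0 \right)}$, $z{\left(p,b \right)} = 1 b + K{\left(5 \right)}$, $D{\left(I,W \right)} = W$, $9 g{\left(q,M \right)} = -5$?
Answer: $\frac{27313}{81} \approx 337.2$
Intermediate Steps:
$K{\left(a \right)} = 3$ ($K{\left(a \right)} = -3 + 6 = 3$)
$g{\left(q,M \right)} = - \frac{5}{9}$ ($g{\left(q,M \right)} = \frac{1}{9} \left(-5\right) = - \frac{5}{9}$)
$z{\left(p,b \right)} = 3 + b$ ($z{\left(p,b \right)} = 1 b + 3 = b + 3 = 3 + b$)
$s = 3$ ($s = - (\left(-3\right) 1 + 0) = - (-3 + 0) = \left(-1\right) \left(-3\right) = 3$)
$O{\left(h,o \right)} = \left(\frac{22}{9} + o\right)^{2}$ ($O{\left(h,o \right)} = \left(- \frac{5}{9} + \left(3 + o\right)\right)^{2} = \left(\frac{22}{9} + o\right)^{2}$)
$O{\left(-14,16 \right)} - s = \frac{\left(22 + 9 \cdot 16\right)^{2}}{81} - 3 = \frac{\left(22 + 144\right)^{2}}{81} - 3 = \frac{166^{2}}{81} - 3 = \frac{1}{81} \cdot 27556 - 3 = \frac{27556}{81} - 3 = \frac{27313}{81}$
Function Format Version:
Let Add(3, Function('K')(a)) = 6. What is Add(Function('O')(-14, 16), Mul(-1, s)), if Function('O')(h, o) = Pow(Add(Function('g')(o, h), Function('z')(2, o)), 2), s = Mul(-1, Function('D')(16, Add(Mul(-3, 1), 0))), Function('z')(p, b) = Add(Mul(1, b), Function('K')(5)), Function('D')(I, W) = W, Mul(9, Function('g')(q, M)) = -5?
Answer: Rational(27313, 81) ≈ 337.20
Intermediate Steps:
Function('K')(a) = 3 (Function('K')(a) = Add(-3, 6) = 3)
Function('g')(q, M) = Rational(-5, 9) (Function('g')(q, M) = Mul(Rational(1, 9), -5) = Rational(-5, 9))
Function('z')(p, b) = Add(3, b) (Function('z')(p, b) = Add(Mul(1, b), 3) = Add(b, 3) = Add(3, b))
s = 3 (s = Mul(-1, Add(Mul(-3, 1), 0)) = Mul(-1, Add(-3, 0)) = Mul(-1, -3) = 3)
Function('O')(h, o) = Pow(Add(Rational(22, 9), o), 2) (Function('O')(h, o) = Pow(Add(Rational(-5, 9), Add(3, o)), 2) = Pow(Add(Rational(22, 9), o), 2))
Add(Function('O')(-14, 16), Mul(-1, s)) = Add(Mul(Rational(1, 81), Pow(Add(22, Mul(9, 16)), 2)), Mul(-1, 3)) = Add(Mul(Rational(1, 81), Pow(Add(22, 144), 2)), -3) = Add(Mul(Rational(1, 81), Pow(166, 2)), -3) = Add(Mul(Rational(1, 81), 27556), -3) = Add(Rational(27556, 81), -3) = Rational(27313, 81)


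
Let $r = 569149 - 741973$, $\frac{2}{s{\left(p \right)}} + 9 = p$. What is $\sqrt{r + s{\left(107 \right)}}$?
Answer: $\frac{5 i \sqrt{338735}}{7} \approx 415.72 i$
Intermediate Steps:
$s{\left(p \right)} = \frac{2}{-9 + p}$
$r = -172824$
$\sqrt{r + s{\left(107 \right)}} = \sqrt{-172824 + \frac{2}{-9 + 107}} = \sqrt{-172824 + \frac{2}{98}} = \sqrt{-172824 + 2 \cdot \frac{1}{98}} = \sqrt{-172824 + \frac{1}{49}} = \sqrt{- \frac{8468375}{49}} = \frac{5 i \sqrt{338735}}{7}$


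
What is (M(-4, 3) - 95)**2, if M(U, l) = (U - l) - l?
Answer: 11025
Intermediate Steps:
M(U, l) = U - 2*l
(M(-4, 3) - 95)**2 = ((-4 - 2*3) - 95)**2 = ((-4 - 6) - 95)**2 = (-10 - 95)**2 = (-105)**2 = 11025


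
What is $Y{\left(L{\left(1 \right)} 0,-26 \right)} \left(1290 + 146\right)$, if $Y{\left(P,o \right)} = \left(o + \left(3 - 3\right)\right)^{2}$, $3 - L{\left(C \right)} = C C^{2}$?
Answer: $970736$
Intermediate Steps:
$L{\left(C \right)} = 3 - C^{3}$ ($L{\left(C \right)} = 3 - C C^{2} = 3 - C^{3}$)
$Y{\left(P,o \right)} = o^{2}$ ($Y{\left(P,o \right)} = \left(o + 0\right)^{2} = o^{2}$)
$Y{\left(L{\left(1 \right)} 0,-26 \right)} \left(1290 + 146\right) = \left(-26\right)^{2} \left(1290 + 146\right) = 676 \cdot 1436 = 970736$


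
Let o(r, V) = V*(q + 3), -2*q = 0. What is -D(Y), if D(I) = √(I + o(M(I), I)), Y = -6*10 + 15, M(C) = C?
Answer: -6*I*√5 ≈ -13.416*I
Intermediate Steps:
q = 0 (q = -½*0 = 0)
o(r, V) = 3*V (o(r, V) = V*(0 + 3) = V*3 = 3*V)
Y = -45 (Y = -60 + 15 = -45)
D(I) = 2*√I (D(I) = √(I + 3*I) = √(4*I) = 2*√I)
-D(Y) = -2*√(-45) = -2*3*I*√5 = -6*I*√5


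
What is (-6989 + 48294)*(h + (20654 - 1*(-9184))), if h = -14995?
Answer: 613090115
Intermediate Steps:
(-6989 + 48294)*(h + (20654 - 1*(-9184))) = (-6989 + 48294)*(-14995 + (20654 - 1*(-9184))) = 41305*(-14995 + (20654 + 9184)) = 41305*(-14995 + 29838) = 41305*14843 = 613090115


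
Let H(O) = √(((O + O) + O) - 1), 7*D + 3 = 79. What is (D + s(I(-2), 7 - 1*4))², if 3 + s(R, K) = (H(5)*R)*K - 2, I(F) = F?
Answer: 26377/49 - 492*√14/7 ≈ 275.32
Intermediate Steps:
D = 76/7 (D = -3/7 + (⅐)*79 = -3/7 + 79/7 = 76/7 ≈ 10.857)
H(O) = √(-1 + 3*O) (H(O) = √((2*O + O) - 1) = √(3*O - 1) = √(-1 + 3*O))
s(R, K) = -5 + K*R*√14 (s(R, K) = -3 + ((√(-1 + 3*5)*R)*K - 2) = -3 + ((√(-1 + 15)*R)*K - 2) = -3 + ((√14*R)*K - 2) = -3 + ((R*√14)*K - 2) = -3 + (K*R*√14 - 2) = -3 + (-2 + K*R*√14) = -5 + K*R*√14)
(D + s(I(-2), 7 - 1*4))² = (76/7 + (-5 + (7 - 1*4)*(-2)*√14))² = (76/7 + (-5 + (7 - 4)*(-2)*√14))² = (76/7 + (-5 + 3*(-2)*√14))² = (76/7 + (-5 - 6*√14))² = (41/7 - 6*√14)²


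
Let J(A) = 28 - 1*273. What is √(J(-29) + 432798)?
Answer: √432553 ≈ 657.69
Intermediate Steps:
J(A) = -245 (J(A) = 28 - 273 = -245)
√(J(-29) + 432798) = √(-245 + 432798) = √432553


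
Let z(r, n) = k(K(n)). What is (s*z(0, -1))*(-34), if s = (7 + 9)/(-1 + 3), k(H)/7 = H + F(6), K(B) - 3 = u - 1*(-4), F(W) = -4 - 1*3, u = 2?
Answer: -3808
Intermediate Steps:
F(W) = -7 (F(W) = -4 - 3 = -7)
K(B) = 9 (K(B) = 3 + (2 - 1*(-4)) = 3 + (2 + 4) = 3 + 6 = 9)
k(H) = -49 + 7*H (k(H) = 7*(H - 7) = 7*(-7 + H) = -49 + 7*H)
s = 8 (s = 16/2 = 16*(1/2) = 8)
z(r, n) = 14 (z(r, n) = -49 + 7*9 = -49 + 63 = 14)
(s*z(0, -1))*(-34) = (8*14)*(-34) = 112*(-34) = -3808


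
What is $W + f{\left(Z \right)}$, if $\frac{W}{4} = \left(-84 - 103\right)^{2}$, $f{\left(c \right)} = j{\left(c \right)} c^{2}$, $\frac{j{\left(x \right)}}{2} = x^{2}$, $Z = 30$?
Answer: $1759876$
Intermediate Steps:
$j{\left(x \right)} = 2 x^{2}$
$f{\left(c \right)} = 2 c^{4}$ ($f{\left(c \right)} = 2 c^{2} c^{2} = 2 c^{4}$)
$W = 139876$ ($W = 4 \left(-84 - 103\right)^{2} = 4 \left(-187\right)^{2} = 4 \cdot 34969 = 139876$)
$W + f{\left(Z \right)} = 139876 + 2 \cdot 30^{4} = 139876 + 2 \cdot 810000 = 139876 + 1620000 = 1759876$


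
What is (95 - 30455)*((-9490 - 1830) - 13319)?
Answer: 748040040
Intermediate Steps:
(95 - 30455)*((-9490 - 1830) - 13319) = -30360*(-11320 - 13319) = -30360*(-24639) = 748040040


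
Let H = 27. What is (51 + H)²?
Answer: 6084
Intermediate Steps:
(51 + H)² = (51 + 27)² = 78² = 6084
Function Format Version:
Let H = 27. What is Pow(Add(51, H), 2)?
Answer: 6084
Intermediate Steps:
Pow(Add(51, H), 2) = Pow(Add(51, 27), 2) = Pow(78, 2) = 6084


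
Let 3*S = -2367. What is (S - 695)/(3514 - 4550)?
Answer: 53/37 ≈ 1.4324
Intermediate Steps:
S = -789 (S = (⅓)*(-2367) = -789)
(S - 695)/(3514 - 4550) = (-789 - 695)/(3514 - 4550) = -1484/(-1036) = -1484*(-1/1036) = 53/37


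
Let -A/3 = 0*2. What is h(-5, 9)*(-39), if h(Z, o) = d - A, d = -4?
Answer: 156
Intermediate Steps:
A = 0 (A = -0*2 = -3*0 = 0)
h(Z, o) = -4 (h(Z, o) = -4 - 1*0 = -4 + 0 = -4)
h(-5, 9)*(-39) = -4*(-39) = 156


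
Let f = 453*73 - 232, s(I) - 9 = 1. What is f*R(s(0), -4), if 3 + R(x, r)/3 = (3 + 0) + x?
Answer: 985110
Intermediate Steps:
s(I) = 10 (s(I) = 9 + 1 = 10)
f = 32837 (f = 33069 - 232 = 32837)
R(x, r) = 3*x (R(x, r) = -9 + 3*((3 + 0) + x) = -9 + 3*(3 + x) = -9 + (9 + 3*x) = 3*x)
f*R(s(0), -4) = 32837*(3*10) = 32837*30 = 985110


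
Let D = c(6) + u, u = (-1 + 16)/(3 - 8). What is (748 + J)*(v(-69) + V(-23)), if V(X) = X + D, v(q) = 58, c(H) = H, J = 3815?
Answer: 173394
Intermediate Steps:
u = -3 (u = 15/(-5) = 15*(-⅕) = -3)
D = 3 (D = 6 - 3 = 3)
V(X) = 3 + X (V(X) = X + 3 = 3 + X)
(748 + J)*(v(-69) + V(-23)) = (748 + 3815)*(58 + (3 - 23)) = 4563*(58 - 20) = 4563*38 = 173394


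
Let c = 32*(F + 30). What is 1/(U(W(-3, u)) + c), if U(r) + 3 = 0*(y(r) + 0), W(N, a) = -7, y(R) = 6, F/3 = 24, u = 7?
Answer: 1/3261 ≈ 0.00030665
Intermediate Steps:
F = 72 (F = 3*24 = 72)
c = 3264 (c = 32*(72 + 30) = 32*102 = 3264)
U(r) = -3 (U(r) = -3 + 0*(6 + 0) = -3 + 0*6 = -3 + 0 = -3)
1/(U(W(-3, u)) + c) = 1/(-3 + 3264) = 1/3261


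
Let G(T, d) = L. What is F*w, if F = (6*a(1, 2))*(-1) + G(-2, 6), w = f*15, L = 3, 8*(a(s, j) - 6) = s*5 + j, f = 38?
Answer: -43605/2 ≈ -21803.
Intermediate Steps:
a(s, j) = 6 + j/8 + 5*s/8 (a(s, j) = 6 + (s*5 + j)/8 = 6 + (5*s + j)/8 = 6 + (j + 5*s)/8 = 6 + (j/8 + 5*s/8) = 6 + j/8 + 5*s/8)
G(T, d) = 3
w = 570 (w = 38*15 = 570)
F = -153/4 (F = (6*(6 + (1/8)*2 + (5/8)*1))*(-1) + 3 = (6*(6 + 1/4 + 5/8))*(-1) + 3 = (6*(55/8))*(-1) + 3 = (165/4)*(-1) + 3 = -165/4 + 3 = -153/4 ≈ -38.250)
F*w = -153/4*570 = -43605/2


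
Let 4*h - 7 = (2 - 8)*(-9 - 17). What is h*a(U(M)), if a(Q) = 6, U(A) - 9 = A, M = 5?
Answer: 489/2 ≈ 244.50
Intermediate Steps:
U(A) = 9 + A
h = 163/4 (h = 7/4 + ((2 - 8)*(-9 - 17))/4 = 7/4 + (-6*(-26))/4 = 7/4 + (¼)*156 = 7/4 + 39 = 163/4 ≈ 40.750)
h*a(U(M)) = (163/4)*6 = 489/2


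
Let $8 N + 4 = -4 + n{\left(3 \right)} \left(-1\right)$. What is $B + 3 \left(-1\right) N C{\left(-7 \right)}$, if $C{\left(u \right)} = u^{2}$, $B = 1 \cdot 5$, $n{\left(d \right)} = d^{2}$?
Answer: $\frac{2539}{8} \approx 317.38$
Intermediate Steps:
$N = - \frac{17}{8}$ ($N = - \frac{1}{2} + \frac{-4 + 3^{2} \left(-1\right)}{8} = - \frac{1}{2} + \frac{-4 + 9 \left(-1\right)}{8} = - \frac{1}{2} + \frac{-4 - 9}{8} = - \frac{1}{2} + \frac{1}{8} \left(-13\right) = - \frac{1}{2} - \frac{13}{8} = - \frac{17}{8} \approx -2.125$)
$B = 5$
$B + 3 \left(-1\right) N C{\left(-7 \right)} = 5 + 3 \left(-1\right) \left(- \frac{17}{8}\right) \left(-7\right)^{2} = 5 + \left(-3\right) \left(- \frac{17}{8}\right) 49 = 5 + \frac{51}{8} \cdot 49 = 5 + \frac{2499}{8} = \frac{2539}{8}$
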